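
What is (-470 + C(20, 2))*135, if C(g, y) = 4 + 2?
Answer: -62640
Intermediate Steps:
C(g, y) = 6
(-470 + C(20, 2))*135 = (-470 + 6)*135 = -464*135 = -62640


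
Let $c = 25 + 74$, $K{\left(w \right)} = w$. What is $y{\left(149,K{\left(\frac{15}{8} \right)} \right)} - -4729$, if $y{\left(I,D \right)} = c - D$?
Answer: $\frac{38609}{8} \approx 4826.1$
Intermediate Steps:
$c = 99$
$y{\left(I,D \right)} = 99 - D$
$y{\left(149,K{\left(\frac{15}{8} \right)} \right)} - -4729 = \left(99 - \frac{15}{8}\right) - -4729 = \left(99 - 15 \cdot \frac{1}{8}\right) + 4729 = \left(99 - \frac{15}{8}\right) + 4729 = \frac{777}{8} + 4729 = \frac{38609}{8}$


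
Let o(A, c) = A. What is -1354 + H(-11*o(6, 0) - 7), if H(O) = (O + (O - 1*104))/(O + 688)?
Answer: -166592/123 ≈ -1354.4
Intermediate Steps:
H(O) = (-104 + 2*O)/(688 + O) (H(O) = (O + (O - 104))/(688 + O) = (O + (-104 + O))/(688 + O) = (-104 + 2*O)/(688 + O))
-1354 + H(-11*o(6, 0) - 7) = -1354 + 2*(-52 + (-11*6 - 7))/(688 + (-11*6 - 7)) = -1354 + 2*(-52 + (-66 - 7))/(688 + (-66 - 7)) = -1354 + 2*(-52 - 73)/(688 - 73) = -1354 + 2*(-125)/615 = -1354 + 2*(1/615)*(-125) = -1354 - 50/123 = -166592/123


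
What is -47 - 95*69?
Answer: -6602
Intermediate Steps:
-47 - 95*69 = -47 - 6555 = -6602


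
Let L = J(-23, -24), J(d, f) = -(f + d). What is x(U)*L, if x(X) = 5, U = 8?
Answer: 235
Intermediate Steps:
J(d, f) = -d - f (J(d, f) = -(d + f) = -d - f)
L = 47 (L = -1*(-23) - 1*(-24) = 23 + 24 = 47)
x(U)*L = 5*47 = 235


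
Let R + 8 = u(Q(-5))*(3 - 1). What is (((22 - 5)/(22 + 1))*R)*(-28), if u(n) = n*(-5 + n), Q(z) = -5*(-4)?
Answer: -281792/23 ≈ -12252.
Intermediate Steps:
Q(z) = 20
R = 592 (R = -8 + (20*(-5 + 20))*(3 - 1) = -8 + (20*15)*2 = -8 + 300*2 = -8 + 600 = 592)
(((22 - 5)/(22 + 1))*R)*(-28) = (((22 - 5)/(22 + 1))*592)*(-28) = ((17/23)*592)*(-28) = (10064/23)*(-28) = -281792/23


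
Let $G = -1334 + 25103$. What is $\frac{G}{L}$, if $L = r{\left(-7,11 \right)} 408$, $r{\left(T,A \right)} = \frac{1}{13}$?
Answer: $\frac{102999}{136} \approx 757.35$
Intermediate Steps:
$r{\left(T,A \right)} = \frac{1}{13}$
$L = \frac{408}{13}$ ($L = \frac{1}{13} \cdot 408 = \frac{408}{13} \approx 31.385$)
$G = 23769$
$\frac{G}{L} = \frac{23769}{\frac{408}{13}} = 23769 \cdot \frac{13}{408} = \frac{102999}{136}$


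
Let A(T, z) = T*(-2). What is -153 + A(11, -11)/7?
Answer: -1093/7 ≈ -156.14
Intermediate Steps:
A(T, z) = -2*T
-153 + A(11, -11)/7 = -153 + (-2*11)/7 = -153 + (⅐)*(-22) = -153 - 22/7 = -1093/7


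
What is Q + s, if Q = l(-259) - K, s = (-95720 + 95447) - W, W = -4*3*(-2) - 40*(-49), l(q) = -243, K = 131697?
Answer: -134197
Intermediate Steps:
W = 1984 (W = -12*(-2) + 1960 = 24 + 1960 = 1984)
s = -2257 (s = (-95720 + 95447) - 1*1984 = -273 - 1984 = -2257)
Q = -131940 (Q = -243 - 1*131697 = -243 - 131697 = -131940)
Q + s = -131940 - 2257 = -134197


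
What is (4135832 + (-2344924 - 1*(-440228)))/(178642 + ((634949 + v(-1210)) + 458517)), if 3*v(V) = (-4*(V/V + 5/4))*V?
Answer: 371856/212623 ≈ 1.7489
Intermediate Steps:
v(V) = -3*V (v(V) = ((-4*(V/V + 5/4))*V)/3 = ((-4*(1 + 5*(¼)))*V)/3 = ((-4*(1 + 5/4))*V)/3 = ((-4*9/4)*V)/3 = (-9*V)/3 = -3*V)
(4135832 + (-2344924 - 1*(-440228)))/(178642 + ((634949 + v(-1210)) + 458517)) = (4135832 + (-2344924 - 1*(-440228)))/(178642 + ((634949 - 3*(-1210)) + 458517)) = (4135832 + (-2344924 + 440228))/(178642 + ((634949 + 3630) + 458517)) = (4135832 - 1904696)/(178642 + (638579 + 458517)) = 2231136/(178642 + 1097096) = 2231136/1275738 = 2231136*(1/1275738) = 371856/212623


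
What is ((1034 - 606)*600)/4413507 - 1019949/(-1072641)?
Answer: 530778473327/526012062443 ≈ 1.0091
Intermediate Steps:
((1034 - 606)*600)/4413507 - 1019949/(-1072641) = (428*600)*(1/4413507) - 1019949*(-1/1072641) = 256800*(1/4413507) + 339983/357547 = 85600/1471169 + 339983/357547 = 530778473327/526012062443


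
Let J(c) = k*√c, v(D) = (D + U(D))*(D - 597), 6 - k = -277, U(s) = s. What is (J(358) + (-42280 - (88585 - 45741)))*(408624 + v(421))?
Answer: -22169013568 + 73702256*√358 ≈ -2.0775e+10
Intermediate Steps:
k = 283 (k = 6 - 1*(-277) = 6 + 277 = 283)
v(D) = 2*D*(-597 + D) (v(D) = (D + D)*(D - 597) = (2*D)*(-597 + D) = 2*D*(-597 + D))
J(c) = 283*√c
(J(358) + (-42280 - (88585 - 45741)))*(408624 + v(421)) = (283*√358 + (-42280 - (88585 - 45741)))*(408624 + 2*421*(-597 + 421)) = (283*√358 + (-42280 - 1*42844))*(408624 + 2*421*(-176)) = (283*√358 + (-42280 - 42844))*(408624 - 148192) = (283*√358 - 85124)*260432 = (-85124 + 283*√358)*260432 = -22169013568 + 73702256*√358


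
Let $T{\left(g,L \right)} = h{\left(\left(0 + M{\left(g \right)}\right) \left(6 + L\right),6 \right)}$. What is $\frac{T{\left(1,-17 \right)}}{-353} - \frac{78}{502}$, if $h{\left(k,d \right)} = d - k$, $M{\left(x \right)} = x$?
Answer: $- \frac{18034}{88603} \approx -0.20354$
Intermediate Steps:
$T{\left(g,L \right)} = 6 - g \left(6 + L\right)$ ($T{\left(g,L \right)} = 6 - \left(0 + g\right) \left(6 + L\right) = 6 - g \left(6 + L\right)$)
$\frac{T{\left(1,-17 \right)}}{-353} - \frac{78}{502} = \frac{6 - 1 \left(6 - 17\right)}{-353} - \frac{78}{502} = \left(6 - 1 \left(-11\right)\right) \left(- \frac{1}{353}\right) - \frac{39}{251} = \left(6 + 11\right) \left(- \frac{1}{353}\right) - \frac{39}{251} = 17 \left(- \frac{1}{353}\right) - \frac{39}{251} = - \frac{17}{353} - \frac{39}{251} = - \frac{18034}{88603}$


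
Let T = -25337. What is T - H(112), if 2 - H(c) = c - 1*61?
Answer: -25288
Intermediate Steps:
H(c) = 63 - c (H(c) = 2 - (c - 1*61) = 2 - (c - 61) = 2 - (-61 + c) = 2 + (61 - c) = 63 - c)
T - H(112) = -25337 - (63 - 1*112) = -25337 - (63 - 112) = -25337 - 1*(-49) = -25337 + 49 = -25288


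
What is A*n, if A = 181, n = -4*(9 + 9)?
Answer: -13032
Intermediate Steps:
n = -72 (n = -4*18 = -72)
A*n = 181*(-72) = -13032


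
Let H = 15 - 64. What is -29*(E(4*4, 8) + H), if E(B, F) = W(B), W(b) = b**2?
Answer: -6003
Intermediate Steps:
E(B, F) = B**2
H = -49
-29*(E(4*4, 8) + H) = -29*((4*4)**2 - 49) = -29*(16**2 - 49) = -29*(256 - 49) = -29*207 = -6003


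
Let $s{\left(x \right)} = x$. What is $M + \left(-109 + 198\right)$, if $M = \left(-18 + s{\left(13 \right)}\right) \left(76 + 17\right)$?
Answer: $-376$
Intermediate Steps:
$M = -465$ ($M = \left(-18 + 13\right) \left(76 + 17\right) = \left(-5\right) 93 = -465$)
$M + \left(-109 + 198\right) = -465 + \left(-109 + 198\right) = -465 + 89 = -376$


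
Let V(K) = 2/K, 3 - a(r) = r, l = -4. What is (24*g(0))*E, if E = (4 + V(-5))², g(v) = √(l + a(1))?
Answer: 7776*I*√2/25 ≈ 439.88*I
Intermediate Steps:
a(r) = 3 - r
g(v) = I*√2 (g(v) = √(-4 + (3 - 1*1)) = √(-4 + (3 - 1)) = √(-4 + 2) = √(-2) = I*√2)
E = 324/25 (E = (4 + 2/(-5))² = (4 + 2*(-⅕))² = (4 - ⅖)² = (18/5)² = 324/25 ≈ 12.960)
(24*g(0))*E = (24*(I*√2))*(324/25) = (24*I*√2)*(324/25) = 7776*I*√2/25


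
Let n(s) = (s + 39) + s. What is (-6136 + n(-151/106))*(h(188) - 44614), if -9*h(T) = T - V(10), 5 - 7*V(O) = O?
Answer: 303032691292/1113 ≈ 2.7227e+8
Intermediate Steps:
V(O) = 5/7 - O/7
n(s) = 39 + 2*s (n(s) = (39 + s) + s = 39 + 2*s)
h(T) = -5/63 - T/9 (h(T) = -(T - (5/7 - ⅐*10))/9 = -(T - (5/7 - 10/7))/9 = -(T - 1*(-5/7))/9 = -(T + 5/7)/9 = -(5/7 + T)/9 = -5/63 - T/9)
(-6136 + n(-151/106))*(h(188) - 44614) = (-6136 + (39 + 2*(-151/106)))*((-5/63 - ⅑*188) - 44614) = (-6136 + (39 + 2*(-151*1/106)))*((-5/63 - 188/9) - 44614) = (-6136 + (39 + 2*(-151/106)))*(-1321/63 - 44614) = (-6136 + (39 - 151/53))*(-2812003/63) = (-6136 + 1916/53)*(-2812003/63) = -323292/53*(-2812003/63) = 303032691292/1113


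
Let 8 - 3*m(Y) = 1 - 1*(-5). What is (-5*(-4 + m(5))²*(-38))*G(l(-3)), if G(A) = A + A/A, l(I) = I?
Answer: -38000/9 ≈ -4222.2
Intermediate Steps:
m(Y) = ⅔ (m(Y) = 8/3 - (1 - 1*(-5))/3 = 8/3 - (1 + 5)/3 = 8/3 - ⅓*6 = 8/3 - 2 = ⅔)
G(A) = 1 + A (G(A) = A + 1 = 1 + A)
(-5*(-4 + m(5))²*(-38))*G(l(-3)) = (-5*(-4 + ⅔)²*(-38))*(1 - 3) = (-5*(-10/3)²*(-38))*(-2) = (-5*100/9*(-38))*(-2) = -500/9*(-38)*(-2) = (19000/9)*(-2) = -38000/9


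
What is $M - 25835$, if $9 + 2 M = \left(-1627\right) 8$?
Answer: $- \frac{64695}{2} \approx -32348.0$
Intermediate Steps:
$M = - \frac{13025}{2}$ ($M = - \frac{9}{2} + \frac{\left(-1627\right) 8}{2} = - \frac{9}{2} + \frac{1}{2} \left(-13016\right) = - \frac{9}{2} - 6508 = - \frac{13025}{2} \approx -6512.5$)
$M - 25835 = - \frac{13025}{2} - 25835 = - \frac{64695}{2}$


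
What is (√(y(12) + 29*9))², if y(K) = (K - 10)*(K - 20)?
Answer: 245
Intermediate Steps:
y(K) = (-20 + K)*(-10 + K) (y(K) = (-10 + K)*(-20 + K) = (-20 + K)*(-10 + K))
(√(y(12) + 29*9))² = (√((200 + 12² - 30*12) + 29*9))² = (√((200 + 144 - 360) + 261))² = (√(-16 + 261))² = (√245)² = (7*√5)² = 245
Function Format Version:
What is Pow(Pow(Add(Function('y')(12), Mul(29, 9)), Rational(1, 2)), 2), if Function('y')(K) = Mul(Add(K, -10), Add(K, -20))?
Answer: 245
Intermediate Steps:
Function('y')(K) = Mul(Add(-20, K), Add(-10, K)) (Function('y')(K) = Mul(Add(-10, K), Add(-20, K)) = Mul(Add(-20, K), Add(-10, K)))
Pow(Pow(Add(Function('y')(12), Mul(29, 9)), Rational(1, 2)), 2) = Pow(Pow(Add(Add(200, Pow(12, 2), Mul(-30, 12)), Mul(29, 9)), Rational(1, 2)), 2) = Pow(Pow(Add(Add(200, 144, -360), 261), Rational(1, 2)), 2) = Pow(Pow(Add(-16, 261), Rational(1, 2)), 2) = Pow(Pow(245, Rational(1, 2)), 2) = Pow(Mul(7, Pow(5, Rational(1, 2))), 2) = 245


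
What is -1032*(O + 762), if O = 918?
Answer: -1733760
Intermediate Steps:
-1032*(O + 762) = -1032*(918 + 762) = -1032*1680 = -1733760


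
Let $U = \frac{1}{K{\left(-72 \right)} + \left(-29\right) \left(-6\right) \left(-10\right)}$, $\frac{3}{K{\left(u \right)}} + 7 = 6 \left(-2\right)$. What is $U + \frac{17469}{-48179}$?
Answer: $- \frac{578492948}{1592942277} \approx -0.36316$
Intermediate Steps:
$K{\left(u \right)} = - \frac{3}{19}$ ($K{\left(u \right)} = \frac{3}{-7 + 6 \left(-2\right)} = \frac{3}{-7 - 12} = \frac{3}{-19} = 3 \left(- \frac{1}{19}\right) = - \frac{3}{19}$)
$U = - \frac{19}{33063}$ ($U = \frac{1}{- \frac{3}{19} + \left(-29\right) \left(-6\right) \left(-10\right)} = \frac{1}{- \frac{3}{19} + 174 \left(-10\right)} = \frac{1}{- \frac{3}{19} - 1740} = \frac{1}{- \frac{33063}{19}} = - \frac{19}{33063} \approx -0.00057466$)
$U + \frac{17469}{-48179} = - \frac{19}{33063} + \frac{17469}{-48179} = - \frac{19}{33063} + 17469 \left(- \frac{1}{48179}\right) = - \frac{19}{33063} - \frac{17469}{48179} = - \frac{578492948}{1592942277}$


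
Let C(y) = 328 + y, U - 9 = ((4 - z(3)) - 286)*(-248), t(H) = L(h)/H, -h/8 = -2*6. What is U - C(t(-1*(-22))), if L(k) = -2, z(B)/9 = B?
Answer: 839444/11 ≈ 76313.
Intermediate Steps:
z(B) = 9*B
h = 96 (h = -(-16)*6 = -8*(-12) = 96)
t(H) = -2/H
U = 76641 (U = 9 + ((4 - 9*3) - 286)*(-248) = 9 + ((4 - 1*27) - 286)*(-248) = 9 + ((4 - 27) - 286)*(-248) = 9 + (-23 - 286)*(-248) = 9 - 309*(-248) = 9 + 76632 = 76641)
U - C(t(-1*(-22))) = 76641 - (328 - 2/((-1*(-22)))) = 76641 - (328 - 2/22) = 76641 - (328 - 2*1/22) = 76641 - (328 - 1/11) = 76641 - 1*3607/11 = 76641 - 3607/11 = 839444/11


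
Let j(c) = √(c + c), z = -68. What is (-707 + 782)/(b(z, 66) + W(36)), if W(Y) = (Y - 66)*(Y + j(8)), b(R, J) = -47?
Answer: -75/1247 ≈ -0.060144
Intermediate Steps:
j(c) = √2*√c (j(c) = √(2*c) = √2*√c)
W(Y) = (-66 + Y)*(4 + Y) (W(Y) = (Y - 66)*(Y + √2*√8) = (-66 + Y)*(Y + √2*(2*√2)) = (-66 + Y)*(Y + 4) = (-66 + Y)*(4 + Y))
(-707 + 782)/(b(z, 66) + W(36)) = (-707 + 782)/(-47 + (-264 + 36² - 62*36)) = 75/(-47 + (-264 + 1296 - 2232)) = 75/(-47 - 1200) = 75/(-1247) = 75*(-1/1247) = -75/1247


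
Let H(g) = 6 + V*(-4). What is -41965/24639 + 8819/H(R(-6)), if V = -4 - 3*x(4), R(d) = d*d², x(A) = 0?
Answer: 216368111/542058 ≈ 399.16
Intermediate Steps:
R(d) = d³
V = -4 (V = -4 - 3*0 = -4 + 0 = -4)
H(g) = 22 (H(g) = 6 - 4*(-4) = 6 + 16 = 22)
-41965/24639 + 8819/H(R(-6)) = -41965/24639 + 8819/22 = 216368111/542058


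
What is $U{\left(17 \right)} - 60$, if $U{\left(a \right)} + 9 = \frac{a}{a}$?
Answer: $-68$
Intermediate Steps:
$U{\left(a \right)} = -8$ ($U{\left(a \right)} = -9 + \frac{a}{a} = -9 + 1 = -8$)
$U{\left(17 \right)} - 60 = -8 - 60 = -68$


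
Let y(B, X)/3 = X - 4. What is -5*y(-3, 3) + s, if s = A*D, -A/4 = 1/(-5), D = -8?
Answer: 43/5 ≈ 8.6000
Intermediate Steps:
y(B, X) = -12 + 3*X (y(B, X) = 3*(X - 4) = 3*(-4 + X) = -12 + 3*X)
A = ⅘ (A = -4/(-5) = -4*(-⅕) = ⅘ ≈ 0.80000)
s = -32/5 (s = (⅘)*(-8) = -32/5 ≈ -6.4000)
-5*y(-3, 3) + s = -5*(-12 + 3*3) - 32/5 = -5*(-12 + 9) - 32/5 = -5*(-3) - 32/5 = 15 - 32/5 = 43/5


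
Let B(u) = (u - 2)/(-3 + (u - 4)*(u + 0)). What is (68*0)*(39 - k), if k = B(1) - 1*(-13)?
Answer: 0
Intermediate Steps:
B(u) = (-2 + u)/(-3 + u*(-4 + u)) (B(u) = (-2 + u)/(-3 + (-4 + u)*u) = (-2 + u)/(-3 + u*(-4 + u)))
k = 79/6 (k = (2 - 1*1)/(3 - 1*1² + 4*1) - 1*(-13) = (2 - 1)/(3 - 1*1 + 4) + 13 = 1/(3 - 1 + 4) + 13 = 1/6 + 13 = (⅙)*1 + 13 = ⅙ + 13 = 79/6 ≈ 13.167)
(68*0)*(39 - k) = (68*0)*(39 - 1*79/6) = 0*(39 - 79/6) = 0*(155/6) = 0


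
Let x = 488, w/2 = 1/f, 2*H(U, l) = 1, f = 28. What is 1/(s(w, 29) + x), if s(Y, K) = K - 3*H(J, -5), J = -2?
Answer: 2/1031 ≈ 0.0019399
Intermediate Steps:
H(U, l) = 1/2 (H(U, l) = (1/2)*1 = 1/2)
w = 1/14 (w = 2/28 = 2*(1/28) = 1/14 ≈ 0.071429)
s(Y, K) = -3/2 + K (s(Y, K) = K - 3*1/2 = K - 3/2 = -3/2 + K)
1/(s(w, 29) + x) = 1/((-3/2 + 29) + 488) = 1/(55/2 + 488) = 1/(1031/2) = 2/1031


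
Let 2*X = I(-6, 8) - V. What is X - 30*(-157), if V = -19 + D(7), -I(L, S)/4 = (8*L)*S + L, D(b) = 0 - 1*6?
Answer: 11005/2 ≈ 5502.5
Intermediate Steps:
D(b) = -6 (D(b) = 0 - 6 = -6)
I(L, S) = -4*L - 32*L*S (I(L, S) = -4*((8*L)*S + L) = -4*(8*L*S + L) = -4*(L + 8*L*S) = -4*L - 32*L*S)
V = -25 (V = -19 - 6 = -25)
X = 1585/2 (X = (-4*(-6)*(1 + 8*8) - 1*(-25))/2 = (-4*(-6)*(1 + 64) + 25)/2 = (-4*(-6)*65 + 25)/2 = (1560 + 25)/2 = (½)*1585 = 1585/2 ≈ 792.50)
X - 30*(-157) = 1585/2 - 30*(-157) = 1585/2 + 4710 = 11005/2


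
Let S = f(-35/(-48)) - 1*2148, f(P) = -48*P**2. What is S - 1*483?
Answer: -127513/48 ≈ -2656.5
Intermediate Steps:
S = -104329/48 (S = -48*(-35/(-48))**2 - 1*2148 = -48*(-35*(-1/48))**2 - 2148 = -48*(35/48)**2 - 2148 = -48*1225/2304 - 2148 = -1225/48 - 2148 = -104329/48 ≈ -2173.5)
S - 1*483 = -104329/48 - 1*483 = -104329/48 - 483 = -127513/48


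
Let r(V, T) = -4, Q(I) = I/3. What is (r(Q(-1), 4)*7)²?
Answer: 784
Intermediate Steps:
Q(I) = I/3 (Q(I) = I*(⅓) = I/3)
(r(Q(-1), 4)*7)² = (-4*7)² = (-28)² = 784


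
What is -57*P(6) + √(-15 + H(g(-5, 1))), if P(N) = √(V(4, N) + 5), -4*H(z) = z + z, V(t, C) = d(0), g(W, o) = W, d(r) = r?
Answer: -57*√5 + 5*I*√2/2 ≈ -127.46 + 3.5355*I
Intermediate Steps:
V(t, C) = 0
H(z) = -z/2 (H(z) = -(z + z)/4 = -z/2)
P(N) = √5 (P(N) = √(0 + 5) = √5)
-57*P(6) + √(-15 + H(g(-5, 1))) = -57*√5 + √(-15 - ½*(-5)) = -57*√5 + √(-15 + 5/2) = -57*√5 + √(-25/2) = -57*√5 + 5*I*√2/2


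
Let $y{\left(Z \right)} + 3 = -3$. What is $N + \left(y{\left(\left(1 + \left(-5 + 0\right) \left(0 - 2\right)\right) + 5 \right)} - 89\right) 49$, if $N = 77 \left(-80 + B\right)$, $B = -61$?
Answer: $-15512$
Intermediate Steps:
$y{\left(Z \right)} = -6$ ($y{\left(Z \right)} = -3 - 3 = -6$)
$N = -10857$ ($N = 77 \left(-80 - 61\right) = 77 \left(-141\right) = -10857$)
$N + \left(y{\left(\left(1 + \left(-5 + 0\right) \left(0 - 2\right)\right) + 5 \right)} - 89\right) 49 = -10857 + \left(-6 - 89\right) 49 = -10857 - 4655 = -15512$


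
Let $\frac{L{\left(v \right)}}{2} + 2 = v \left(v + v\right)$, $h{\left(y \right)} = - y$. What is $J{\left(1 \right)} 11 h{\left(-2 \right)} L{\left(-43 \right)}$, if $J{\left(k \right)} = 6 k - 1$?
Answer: $813120$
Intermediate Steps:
$J{\left(k \right)} = -1 + 6 k$
$L{\left(v \right)} = -4 + 4 v^{2}$ ($L{\left(v \right)} = -4 + 2 v \left(v + v\right) = -4 + 2 v 2 v = -4 + 2 \cdot 2 v^{2} = -4 + 4 v^{2}$)
$J{\left(1 \right)} 11 h{\left(-2 \right)} L{\left(-43 \right)} = \left(-1 + 6 \cdot 1\right) 11 \left(\left(-1\right) \left(-2\right)\right) \left(-4 + 4 \left(-43\right)^{2}\right) = \left(-1 + 6\right) 11 \cdot 2 \left(-4 + 4 \cdot 1849\right) = 5 \cdot 11 \cdot 2 \left(-4 + 7396\right) = 55 \cdot 2 \cdot 7392 = 110 \cdot 7392 = 813120$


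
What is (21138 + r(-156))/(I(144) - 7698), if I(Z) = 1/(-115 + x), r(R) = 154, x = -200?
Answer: -6706980/2424871 ≈ -2.7659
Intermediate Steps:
I(Z) = -1/315 (I(Z) = 1/(-115 - 200) = 1/(-315) = -1/315)
(21138 + r(-156))/(I(144) - 7698) = (21138 + 154)/(-1/315 - 7698) = 21292/(-2424871/315) = 21292*(-315/2424871) = -6706980/2424871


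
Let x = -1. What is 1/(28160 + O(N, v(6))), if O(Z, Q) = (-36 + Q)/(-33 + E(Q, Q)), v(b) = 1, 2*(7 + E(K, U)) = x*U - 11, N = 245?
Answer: 46/1295395 ≈ 3.5510e-5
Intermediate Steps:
E(K, U) = -25/2 - U/2 (E(K, U) = -7 + (-U - 11)/2 = -7 + (-11 - U)/2 = -7 + (-11/2 - U/2) = -25/2 - U/2)
O(Z, Q) = (-36 + Q)/(-91/2 - Q/2) (O(Z, Q) = (-36 + Q)/(-33 + (-25/2 - Q/2)) = (-36 + Q)/(-91/2 - Q/2))
1/(28160 + O(N, v(6))) = 1/(28160 + 2*(36 - 1*1)/(91 + 1)) = 1/(28160 + 2*(36 - 1)/92) = 1/(28160 + 2*(1/92)*35) = 1/(28160 + 35/46) = 1/(1295395/46) = 46/1295395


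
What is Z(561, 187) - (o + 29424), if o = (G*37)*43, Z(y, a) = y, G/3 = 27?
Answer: -157734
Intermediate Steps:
G = 81 (G = 3*27 = 81)
o = 128871 (o = (81*37)*43 = 2997*43 = 128871)
Z(561, 187) - (o + 29424) = 561 - (128871 + 29424) = 561 - 1*158295 = 561 - 158295 = -157734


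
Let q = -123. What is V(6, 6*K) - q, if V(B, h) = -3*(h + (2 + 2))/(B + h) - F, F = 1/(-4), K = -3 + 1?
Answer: 477/4 ≈ 119.25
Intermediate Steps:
K = -2
F = -¼ ≈ -0.25000
V(B, h) = ¼ - 3*(4 + h)/(B + h) (V(B, h) = -3*(h + (2 + 2))/(B + h) - 1*(-¼) = -3*(h + 4)/(B + h) + ¼ = -3*(4 + h)/(B + h) + ¼ = ¼ - 3*(4 + h)/(B + h))
V(6, 6*K) - q = (-48 + 6 - 66*(-2))/(4*(6 + 6*(-2))) - 1*(-123) = (-48 + 6 - 11*(-12))/(4*(6 - 12)) + 123 = (¼)*(-48 + 6 + 132)/(-6) + 123 = (¼)*(-⅙)*90 + 123 = -15/4 + 123 = 477/4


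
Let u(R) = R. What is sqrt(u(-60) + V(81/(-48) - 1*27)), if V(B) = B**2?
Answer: sqrt(195321)/16 ≈ 27.622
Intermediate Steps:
sqrt(u(-60) + V(81/(-48) - 1*27)) = sqrt(-60 + (81/(-48) - 1*27)**2) = sqrt(-60 + (81*(-1/48) - 27)**2) = sqrt(-60 + (-27/16 - 27)**2) = sqrt(-60 + (-459/16)**2) = sqrt(-60 + 210681/256) = sqrt(195321/256) = sqrt(195321)/16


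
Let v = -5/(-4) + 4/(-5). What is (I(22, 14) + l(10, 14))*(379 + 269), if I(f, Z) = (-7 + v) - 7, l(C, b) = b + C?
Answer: 33858/5 ≈ 6771.6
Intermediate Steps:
v = 9/20 (v = -5*(-1/4) + 4*(-1/5) = 5/4 - 4/5 = 9/20 ≈ 0.45000)
l(C, b) = C + b
I(f, Z) = -271/20 (I(f, Z) = (-7 + 9/20) - 7 = -131/20 - 7 = -271/20)
(I(22, 14) + l(10, 14))*(379 + 269) = (-271/20 + (10 + 14))*(379 + 269) = (-271/20 + 24)*648 = (209/20)*648 = 33858/5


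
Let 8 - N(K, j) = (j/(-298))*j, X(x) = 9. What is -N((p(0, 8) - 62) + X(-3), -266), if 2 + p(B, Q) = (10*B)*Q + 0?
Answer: -36570/149 ≈ -245.44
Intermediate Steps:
p(B, Q) = -2 + 10*B*Q (p(B, Q) = -2 + ((10*B)*Q + 0) = -2 + (10*B*Q + 0) = -2 + 10*B*Q)
N(K, j) = 8 + j²/298 (N(K, j) = 8 - j/(-298)*j = 8 - j*(-1/298)*j = 8 - (-j/298)*j = 8 - (-1)*j²/298 = 8 + j²/298)
-N((p(0, 8) - 62) + X(-3), -266) = -(8 + (1/298)*(-266)²) = -(8 + (1/298)*70756) = -(8 + 35378/149) = -1*36570/149 = -36570/149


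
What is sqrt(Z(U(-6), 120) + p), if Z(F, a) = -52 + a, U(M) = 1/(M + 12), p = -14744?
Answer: 2*I*sqrt(3669) ≈ 121.14*I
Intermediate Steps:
U(M) = 1/(12 + M)
sqrt(Z(U(-6), 120) + p) = sqrt((-52 + 120) - 14744) = sqrt(68 - 14744) = sqrt(-14676) = 2*I*sqrt(3669)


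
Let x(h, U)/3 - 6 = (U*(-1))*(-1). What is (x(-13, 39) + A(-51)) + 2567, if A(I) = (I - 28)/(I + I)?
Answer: 275683/102 ≈ 2702.8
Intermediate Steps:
x(h, U) = 18 + 3*U (x(h, U) = 18 + 3*((U*(-1))*(-1)) = 18 + 3*(-U*(-1)) = 18 + 3*U)
A(I) = (-28 + I)/(2*I) (A(I) = (-28 + I)/((2*I)) = (-28 + I)*(1/(2*I)) = (-28 + I)/(2*I))
(x(-13, 39) + A(-51)) + 2567 = ((18 + 3*39) + (½)*(-28 - 51)/(-51)) + 2567 = ((18 + 117) + (½)*(-1/51)*(-79)) + 2567 = (135 + 79/102) + 2567 = 13849/102 + 2567 = 275683/102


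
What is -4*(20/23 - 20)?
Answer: 1760/23 ≈ 76.522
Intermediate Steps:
-4*(20/23 - 20) = -4*(-440/23) = 1760/23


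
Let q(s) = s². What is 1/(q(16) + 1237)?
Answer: 1/1493 ≈ 0.00066979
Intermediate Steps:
1/(q(16) + 1237) = 1/(16² + 1237) = 1/(256 + 1237) = 1/1493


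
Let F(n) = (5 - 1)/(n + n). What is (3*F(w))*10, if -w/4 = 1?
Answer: -15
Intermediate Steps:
w = -4 (w = -4*1 = -4)
F(n) = 2/n (F(n) = 4/((2*n)) = 4*(1/(2*n)) = 2/n)
(3*F(w))*10 = (3*(2/(-4)))*10 = (3*(2*(-1/4)))*10 = (3*(-1/2))*10 = -3/2*10 = -15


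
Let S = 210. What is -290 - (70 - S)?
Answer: -150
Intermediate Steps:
-290 - (70 - S) = -290 - (70 - 1*210) = -290 - (70 - 210) = -290 - 1*(-140) = -290 + 140 = -150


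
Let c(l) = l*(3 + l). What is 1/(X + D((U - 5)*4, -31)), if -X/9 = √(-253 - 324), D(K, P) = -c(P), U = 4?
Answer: I/(-868*I + 9*√577) ≈ -0.0010848 + 0.00027018*I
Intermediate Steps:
D(K, P) = -P*(3 + P)
X = -9*I*√577 (X = -9*√(-253 - 324) = -9*I*√577 ≈ -216.19*I)
1/(X + D((U - 5)*4, -31)) = 1/(-9*I*√577 - 1*(-31)*(3 - 31)) = 1/(-9*I*√577 - 1*(-31)*(-28)) = 1/(-9*I*√577 - 868) = 1/(-868 - 9*I*√577)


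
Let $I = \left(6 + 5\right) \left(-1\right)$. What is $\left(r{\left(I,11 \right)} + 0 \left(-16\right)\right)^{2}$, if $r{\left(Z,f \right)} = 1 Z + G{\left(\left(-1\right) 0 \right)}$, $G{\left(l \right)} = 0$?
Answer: $121$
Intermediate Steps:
$I = -11$ ($I = 11 \left(-1\right) = -11$)
$r{\left(Z,f \right)} = Z$ ($r{\left(Z,f \right)} = 1 Z + 0 = Z + 0 = Z$)
$\left(r{\left(I,11 \right)} + 0 \left(-16\right)\right)^{2} = \left(-11 + 0 \left(-16\right)\right)^{2} = \left(-11 + 0\right)^{2} = \left(-11\right)^{2} = 121$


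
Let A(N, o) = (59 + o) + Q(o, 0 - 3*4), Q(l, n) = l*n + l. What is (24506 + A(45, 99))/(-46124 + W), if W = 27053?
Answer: -23575/19071 ≈ -1.2362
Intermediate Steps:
Q(l, n) = l + l*n
A(N, o) = 59 - 10*o (A(N, o) = (59 + o) + o*(1 + (0 - 3*4)) = (59 + o) + o*(1 + (0 - 12)) = (59 + o) + o*(1 - 12) = (59 + o) + o*(-11) = (59 + o) - 11*o = 59 - 10*o)
(24506 + A(45, 99))/(-46124 + W) = (24506 + (59 - 10*99))/(-46124 + 27053) = (24506 + (59 - 990))/(-19071) = (24506 - 931)*(-1/19071) = 23575*(-1/19071) = -23575/19071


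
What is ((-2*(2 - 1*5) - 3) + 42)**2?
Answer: 2025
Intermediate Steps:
((-2*(2 - 1*5) - 3) + 42)**2 = ((-2*(2 - 5) - 3) + 42)**2 = ((-2*(-3) - 3) + 42)**2 = ((6 - 3) + 42)**2 = (3 + 42)**2 = 45**2 = 2025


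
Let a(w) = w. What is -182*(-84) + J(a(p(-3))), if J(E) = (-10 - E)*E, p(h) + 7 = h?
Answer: 15288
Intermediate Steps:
p(h) = -7 + h
J(E) = E*(-10 - E)
-182*(-84) + J(a(p(-3))) = -182*(-84) - (-7 - 3)*(10 + (-7 - 3)) = 15288 - 1*(-10)*(10 - 10) = 15288 - 1*(-10)*0 = 15288 + 0 = 15288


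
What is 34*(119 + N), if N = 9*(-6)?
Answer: 2210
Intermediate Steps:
N = -54
34*(119 + N) = 34*(119 - 54) = 34*65 = 2210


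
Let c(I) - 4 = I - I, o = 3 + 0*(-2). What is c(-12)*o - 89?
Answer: -77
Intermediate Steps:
o = 3 (o = 3 + 0 = 3)
c(I) = 4 (c(I) = 4 + (I - I) = 4 + 0 = 4)
c(-12)*o - 89 = 4*3 - 89 = 12 - 89 = -77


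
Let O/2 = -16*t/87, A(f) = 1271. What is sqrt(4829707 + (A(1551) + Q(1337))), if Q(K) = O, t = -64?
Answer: sqrt(36565850658)/87 ≈ 2198.0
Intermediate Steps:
O = 2048/87 (O = 2*(-(-1024)/87) = 2*(-16*(-64/87)) = 2*(1024/87) = 2048/87 ≈ 23.540)
Q(K) = 2048/87
sqrt(4829707 + (A(1551) + Q(1337))) = sqrt(4829707 + (1271 + 2048/87)) = sqrt(4829707 + 112625/87) = sqrt(420297134/87) = sqrt(36565850658)/87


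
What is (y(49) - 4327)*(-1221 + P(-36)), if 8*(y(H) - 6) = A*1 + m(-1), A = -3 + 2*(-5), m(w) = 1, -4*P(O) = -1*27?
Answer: 41988765/8 ≈ 5.2486e+6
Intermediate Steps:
P(O) = 27/4 (P(O) = -(-1)*27/4 = -1/4*(-27) = 27/4)
A = -13 (A = -3 - 10 = -13)
y(H) = 9/2 (y(H) = 6 + (-13*1 + 1)/8 = 6 + (-13 + 1)/8 = 6 + (1/8)*(-12) = 6 - 3/2 = 9/2)
(y(49) - 4327)*(-1221 + P(-36)) = (9/2 - 4327)*(-1221 + 27/4) = -8645/2*(-4857/4) = 41988765/8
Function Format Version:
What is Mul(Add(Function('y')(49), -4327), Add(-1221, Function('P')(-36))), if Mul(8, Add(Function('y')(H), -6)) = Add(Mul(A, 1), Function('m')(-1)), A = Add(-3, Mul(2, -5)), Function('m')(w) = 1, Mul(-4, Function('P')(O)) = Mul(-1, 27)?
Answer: Rational(41988765, 8) ≈ 5.2486e+6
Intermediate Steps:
Function('P')(O) = Rational(27, 4) (Function('P')(O) = Mul(Rational(-1, 4), Mul(-1, 27)) = Mul(Rational(-1, 4), -27) = Rational(27, 4))
A = -13 (A = Add(-3, -10) = -13)
Function('y')(H) = Rational(9, 2) (Function('y')(H) = Add(6, Mul(Rational(1, 8), Add(Mul(-13, 1), 1))) = Add(6, Mul(Rational(1, 8), Add(-13, 1))) = Add(6, Mul(Rational(1, 8), -12)) = Add(6, Rational(-3, 2)) = Rational(9, 2))
Mul(Add(Function('y')(49), -4327), Add(-1221, Function('P')(-36))) = Mul(Add(Rational(9, 2), -4327), Add(-1221, Rational(27, 4))) = Mul(Rational(-8645, 2), Rational(-4857, 4)) = Rational(41988765, 8)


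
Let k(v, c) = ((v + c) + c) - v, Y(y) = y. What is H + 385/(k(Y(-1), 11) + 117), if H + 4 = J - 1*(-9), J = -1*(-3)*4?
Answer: 2748/139 ≈ 19.770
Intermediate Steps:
J = 12 (J = 3*4 = 12)
k(v, c) = 2*c (k(v, c) = ((c + v) + c) - v = (v + 2*c) - v = 2*c)
H = 17 (H = -4 + (12 - 1*(-9)) = -4 + (12 + 9) = -4 + 21 = 17)
H + 385/(k(Y(-1), 11) + 117) = 17 + 385/(2*11 + 117) = 17 + 385/(22 + 117) = 17 + 385/139 = 2748/139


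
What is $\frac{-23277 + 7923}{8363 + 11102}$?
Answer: $- \frac{15354}{19465} \approx -0.7888$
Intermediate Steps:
$\frac{-23277 + 7923}{8363 + 11102} = - \frac{15354}{19465}$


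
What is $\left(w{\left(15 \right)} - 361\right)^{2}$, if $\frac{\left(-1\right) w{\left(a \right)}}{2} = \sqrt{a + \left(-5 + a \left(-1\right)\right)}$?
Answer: $130301 + 1444 i \sqrt{5} \approx 1.303 \cdot 10^{5} + 3228.9 i$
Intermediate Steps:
$w{\left(a \right)} = - 2 i \sqrt{5}$ ($w{\left(a \right)} = - 2 \sqrt{a + \left(-5 + a \left(-1\right)\right)} = - 2 \sqrt{a - \left(5 + a\right)} = - 2 \sqrt{-5} = - 2 i \sqrt{5}$)
$\left(w{\left(15 \right)} - 361\right)^{2} = \left(- 2 i \sqrt{5} - 361\right)^{2} = \left(-361 - 2 i \sqrt{5}\right)^{2}$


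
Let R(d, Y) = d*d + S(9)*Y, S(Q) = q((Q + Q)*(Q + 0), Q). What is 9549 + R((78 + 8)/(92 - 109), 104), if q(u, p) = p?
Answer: 3037561/289 ≈ 10511.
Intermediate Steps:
S(Q) = Q
R(d, Y) = d**2 + 9*Y (R(d, Y) = d*d + 9*Y = d**2 + 9*Y)
9549 + R((78 + 8)/(92 - 109), 104) = 9549 + (((78 + 8)/(92 - 109))**2 + 9*104) = 9549 + ((86/(-17))**2 + 936) = 9549 + ((86*(-1/17))**2 + 936) = 9549 + ((-86/17)**2 + 936) = 9549 + (7396/289 + 936) = 9549 + 277900/289 = 3037561/289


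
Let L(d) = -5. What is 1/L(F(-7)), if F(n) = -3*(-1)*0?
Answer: -⅕ ≈ -0.20000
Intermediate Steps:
F(n) = 0 (F(n) = 3*0 = 0)
1/L(F(-7)) = 1/(-5) = -⅕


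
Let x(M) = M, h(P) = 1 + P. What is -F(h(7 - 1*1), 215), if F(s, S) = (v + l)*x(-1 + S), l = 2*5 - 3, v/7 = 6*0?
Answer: -1498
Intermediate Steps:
v = 0 (v = 7*(6*0) = 7*0 = 0)
l = 7 (l = 10 - 3 = 7)
F(s, S) = -7 + 7*S (F(s, S) = (0 + 7)*(-1 + S) = 7*(-1 + S) = -7 + 7*S)
-F(h(7 - 1*1), 215) = -(-7 + 7*215) = -(-7 + 1505) = -1*1498 = -1498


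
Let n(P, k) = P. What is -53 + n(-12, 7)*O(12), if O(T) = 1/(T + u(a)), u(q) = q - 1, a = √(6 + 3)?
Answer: -377/7 ≈ -53.857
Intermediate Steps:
a = 3 (a = √9 = 3)
u(q) = -1 + q
O(T) = 1/(2 + T) (O(T) = 1/(T + (-1 + 3)) = 1/(T + 2) = 1/(2 + T))
-53 + n(-12, 7)*O(12) = -53 - 12/(2 + 12) = -53 - 12/14 = -53 - 12*1/14 = -53 - 6/7 = -377/7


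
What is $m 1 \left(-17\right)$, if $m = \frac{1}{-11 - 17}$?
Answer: $\frac{17}{28} \approx 0.60714$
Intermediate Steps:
$m = - \frac{1}{28}$ ($m = \frac{1}{-28} = - \frac{1}{28} \approx -0.035714$)
$m 1 \left(-17\right) = - \frac{1 \left(-17\right)}{28} = \left(- \frac{1}{28}\right) \left(-17\right) = \frac{17}{28}$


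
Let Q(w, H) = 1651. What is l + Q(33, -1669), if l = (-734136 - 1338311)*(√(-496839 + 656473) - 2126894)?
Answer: 4407875091269 - 2072447*√159634 ≈ 4.4070e+12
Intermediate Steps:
l = 4407875089618 - 2072447*√159634 (l = -2072447*(√159634 - 2126894) = -2072447*(-2126894 + √159634) = 4407875089618 - 2072447*√159634 ≈ 4.4070e+12)
l + Q(33, -1669) = (4407875089618 - 2072447*√159634) + 1651 = 4407875091269 - 2072447*√159634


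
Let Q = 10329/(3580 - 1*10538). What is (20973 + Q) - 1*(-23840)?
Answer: 311798525/6958 ≈ 44812.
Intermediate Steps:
Q = -10329/6958 (Q = 10329/(3580 - 10538) = 10329/(-6958) = 10329*(-1/6958) = -10329/6958 ≈ -1.4845)
(20973 + Q) - 1*(-23840) = (20973 - 10329/6958) - 1*(-23840) = 145919805/6958 + 23840 = 311798525/6958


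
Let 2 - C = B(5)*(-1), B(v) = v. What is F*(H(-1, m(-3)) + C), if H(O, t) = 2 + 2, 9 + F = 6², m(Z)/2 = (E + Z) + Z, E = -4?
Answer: 297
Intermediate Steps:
m(Z) = -8 + 4*Z (m(Z) = 2*((-4 + Z) + Z) = 2*(-4 + 2*Z) = -8 + 4*Z)
C = 7 (C = 2 - 5*(-1) = 2 - 1*(-5) = 2 + 5 = 7)
F = 27 (F = -9 + 6² = -9 + 36 = 27)
H(O, t) = 4
F*(H(-1, m(-3)) + C) = 27*(4 + 7) = 27*11 = 297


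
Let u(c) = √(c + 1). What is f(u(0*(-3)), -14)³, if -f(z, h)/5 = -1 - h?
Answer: -274625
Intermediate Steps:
u(c) = √(1 + c)
f(z, h) = 5 + 5*h (f(z, h) = -5*(-1 - h) = 5 + 5*h)
f(u(0*(-3)), -14)³ = (5 + 5*(-14))³ = (5 - 70)³ = (-65)³ = -274625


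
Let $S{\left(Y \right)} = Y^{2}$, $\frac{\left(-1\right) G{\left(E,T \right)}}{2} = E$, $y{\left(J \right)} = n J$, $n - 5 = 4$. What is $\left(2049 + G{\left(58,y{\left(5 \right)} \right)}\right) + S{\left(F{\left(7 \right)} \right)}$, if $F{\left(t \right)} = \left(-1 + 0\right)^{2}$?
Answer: $1934$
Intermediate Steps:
$n = 9$ ($n = 5 + 4 = 9$)
$F{\left(t \right)} = 1$ ($F{\left(t \right)} = \left(-1\right)^{2} = 1$)
$y{\left(J \right)} = 9 J$
$G{\left(E,T \right)} = - 2 E$
$\left(2049 + G{\left(58,y{\left(5 \right)} \right)}\right) + S{\left(F{\left(7 \right)} \right)} = \left(2049 - 116\right) + 1^{2} = \left(2049 - 116\right) + 1 = 1933 + 1 = 1934$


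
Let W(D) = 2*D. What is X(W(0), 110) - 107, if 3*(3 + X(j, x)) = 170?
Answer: -160/3 ≈ -53.333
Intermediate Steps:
X(j, x) = 161/3 (X(j, x) = -3 + (⅓)*170 = -3 + 170/3 = 161/3)
X(W(0), 110) - 107 = 161/3 - 107 = -160/3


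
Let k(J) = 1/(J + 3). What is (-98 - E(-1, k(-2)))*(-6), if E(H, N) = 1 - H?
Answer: 600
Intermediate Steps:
k(J) = 1/(3 + J)
(-98 - E(-1, k(-2)))*(-6) = (-98 - (1 - 1*(-1)))*(-6) = (-98 - (1 + 1))*(-6) = (-98 - 1*2)*(-6) = (-98 - 2)*(-6) = -100*(-6) = 600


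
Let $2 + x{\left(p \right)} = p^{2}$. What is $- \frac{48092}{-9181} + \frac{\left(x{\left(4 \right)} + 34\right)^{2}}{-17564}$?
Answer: $\frac{205883716}{40313771} \approx 5.107$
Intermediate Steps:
$x{\left(p \right)} = -2 + p^{2}$
$- \frac{48092}{-9181} + \frac{\left(x{\left(4 \right)} + 34\right)^{2}}{-17564} = - \frac{48092}{-9181} + \frac{\left(\left(-2 + 4^{2}\right) + 34\right)^{2}}{-17564} = \left(-48092\right) \left(- \frac{1}{9181}\right) + \left(\left(-2 + 16\right) + 34\right)^{2} \left(- \frac{1}{17564}\right) = \frac{48092}{9181} + \left(14 + 34\right)^{2} \left(- \frac{1}{17564}\right) = \frac{48092}{9181} + 48^{2} \left(- \frac{1}{17564}\right) = \frac{48092}{9181} + 2304 \left(- \frac{1}{17564}\right) = \frac{48092}{9181} - \frac{576}{4391} = \frac{205883716}{40313771}$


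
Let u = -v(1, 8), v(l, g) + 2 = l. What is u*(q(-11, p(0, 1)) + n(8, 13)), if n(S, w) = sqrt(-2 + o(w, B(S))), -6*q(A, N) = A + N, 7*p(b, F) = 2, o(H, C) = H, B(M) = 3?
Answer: 25/14 + sqrt(11) ≈ 5.1023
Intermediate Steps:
p(b, F) = 2/7 (p(b, F) = (1/7)*2 = 2/7)
q(A, N) = -A/6 - N/6 (q(A, N) = -(A + N)/6 = -A/6 - N/6)
v(l, g) = -2 + l
n(S, w) = sqrt(-2 + w)
u = 1 (u = -(-2 + 1) = -1*(-1) = 1)
u*(q(-11, p(0, 1)) + n(8, 13)) = 1*((-1/6*(-11) - 1/6*2/7) + sqrt(-2 + 13)) = 1*((11/6 - 1/21) + sqrt(11)) = 1*(25/14 + sqrt(11)) = 25/14 + sqrt(11)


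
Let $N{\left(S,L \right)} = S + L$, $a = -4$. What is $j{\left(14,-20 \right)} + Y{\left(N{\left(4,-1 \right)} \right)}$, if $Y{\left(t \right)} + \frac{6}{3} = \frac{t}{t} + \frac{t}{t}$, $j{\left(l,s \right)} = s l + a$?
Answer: $-284$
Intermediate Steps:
$N{\left(S,L \right)} = L + S$
$j{\left(l,s \right)} = -4 + l s$ ($j{\left(l,s \right)} = s l - 4 = l s - 4 = -4 + l s$)
$Y{\left(t \right)} = 0$ ($Y{\left(t \right)} = -2 + \left(\frac{t}{t} + \frac{t}{t}\right) = -2 + \left(1 + 1\right) = -2 + 2 = 0$)
$j{\left(14,-20 \right)} + Y{\left(N{\left(4,-1 \right)} \right)} = \left(-4 + 14 \left(-20\right)\right) + 0 = \left(-4 - 280\right) + 0 = -284 + 0 = -284$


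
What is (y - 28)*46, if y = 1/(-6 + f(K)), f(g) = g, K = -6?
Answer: -7751/6 ≈ -1291.8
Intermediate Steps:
y = -1/12 (y = 1/(-6 - 6) = 1/(-12) = -1/12 ≈ -0.083333)
(y - 28)*46 = (-1/12 - 28)*46 = -337/12*46 = -7751/6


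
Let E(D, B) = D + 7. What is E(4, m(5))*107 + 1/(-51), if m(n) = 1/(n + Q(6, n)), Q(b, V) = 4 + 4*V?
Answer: 60026/51 ≈ 1177.0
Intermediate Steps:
m(n) = 1/(4 + 5*n) (m(n) = 1/(n + (4 + 4*n)) = 1/(4 + 5*n))
E(D, B) = 7 + D
E(4, m(5))*107 + 1/(-51) = (7 + 4)*107 + 1/(-51) = 11*107 - 1/51 = 1177 - 1/51 = 60026/51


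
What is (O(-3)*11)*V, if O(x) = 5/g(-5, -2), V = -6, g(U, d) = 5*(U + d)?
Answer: 66/7 ≈ 9.4286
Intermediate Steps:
g(U, d) = 5*U + 5*d
O(x) = -⅐ (O(x) = 5/(5*(-5) + 5*(-2)) = 5/(-25 - 10) = 5/(-35) = 5*(-1/35) = -⅐)
(O(-3)*11)*V = -⅐*11*(-6) = -11/7*(-6) = 66/7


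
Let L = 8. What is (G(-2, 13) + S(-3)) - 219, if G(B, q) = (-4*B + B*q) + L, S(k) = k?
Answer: -232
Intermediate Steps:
G(B, q) = 8 - 4*B + B*q (G(B, q) = (-4*B + B*q) + 8 = 8 - 4*B + B*q)
(G(-2, 13) + S(-3)) - 219 = ((8 - 4*(-2) - 2*13) - 3) - 219 = ((8 + 8 - 26) - 3) - 219 = (-10 - 3) - 219 = -13 - 219 = -232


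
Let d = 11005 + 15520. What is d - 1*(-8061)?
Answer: 34586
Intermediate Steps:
d = 26525
d - 1*(-8061) = 26525 - 1*(-8061) = 26525 + 8061 = 34586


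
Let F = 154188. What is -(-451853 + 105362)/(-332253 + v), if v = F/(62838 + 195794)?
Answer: -2489268342/2386975103 ≈ -1.0429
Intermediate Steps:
v = 38547/64658 (v = 154188/(62838 + 195794) = 154188/258632 = 154188*(1/258632) = 38547/64658 ≈ 0.59617)
-(-451853 + 105362)/(-332253 + v) = -(-451853 + 105362)/(-332253 + 38547/64658) = -(-346491)/(-21482775927/64658) = -(-346491)*(-64658)/21482775927 = -1*2489268342/2386975103 = -2489268342/2386975103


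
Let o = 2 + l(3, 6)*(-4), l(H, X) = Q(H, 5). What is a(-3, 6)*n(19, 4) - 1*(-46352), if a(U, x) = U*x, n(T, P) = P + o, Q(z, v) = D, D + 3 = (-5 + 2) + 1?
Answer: 45884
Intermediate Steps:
D = -5 (D = -3 + ((-5 + 2) + 1) = -3 + (-3 + 1) = -3 - 2 = -5)
Q(z, v) = -5
l(H, X) = -5
o = 22 (o = 2 - 5*(-4) = 2 + 20 = 22)
n(T, P) = 22 + P (n(T, P) = P + 22 = 22 + P)
a(-3, 6)*n(19, 4) - 1*(-46352) = (-3*6)*(22 + 4) - 1*(-46352) = -18*26 + 46352 = -468 + 46352 = 45884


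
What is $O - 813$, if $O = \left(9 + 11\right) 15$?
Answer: $-513$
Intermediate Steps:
$O = 300$ ($O = 20 \cdot 15 = 300$)
$O - 813 = 300 - 813 = -513$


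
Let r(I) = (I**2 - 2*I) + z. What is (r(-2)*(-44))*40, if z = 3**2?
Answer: -29920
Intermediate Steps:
z = 9
r(I) = 9 + I**2 - 2*I (r(I) = (I**2 - 2*I) + 9 = 9 + I**2 - 2*I)
(r(-2)*(-44))*40 = ((9 + (-2)**2 - 2*(-2))*(-44))*40 = ((9 + 4 + 4)*(-44))*40 = (17*(-44))*40 = -748*40 = -29920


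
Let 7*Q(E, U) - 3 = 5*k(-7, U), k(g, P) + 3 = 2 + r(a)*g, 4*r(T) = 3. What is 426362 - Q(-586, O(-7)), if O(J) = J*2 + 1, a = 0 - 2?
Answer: 11938249/28 ≈ 4.2637e+5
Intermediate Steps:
a = -2
O(J) = 1 + 2*J (O(J) = 2*J + 1 = 1 + 2*J)
r(T) = ¾ (r(T) = (¼)*3 = ¾)
k(g, P) = -1 + 3*g/4 (k(g, P) = -3 + (2 + 3*g/4) = -1 + 3*g/4)
Q(E, U) = -113/28 (Q(E, U) = 3/7 + (5*(-1 + (¾)*(-7)))/7 = 3/7 + (5*(-1 - 21/4))/7 = 3/7 + (5*(-25/4))/7 = 3/7 + (⅐)*(-125/4) = 3/7 - 125/28 = -113/28)
426362 - Q(-586, O(-7)) = 426362 - 1*(-113/28) = 426362 + 113/28 = 11938249/28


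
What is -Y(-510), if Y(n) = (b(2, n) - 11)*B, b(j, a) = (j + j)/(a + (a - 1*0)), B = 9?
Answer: 8418/85 ≈ 99.035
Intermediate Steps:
b(j, a) = j/a (b(j, a) = (2*j)/(a + (a + 0)) = (2*j)/(a + a) = (2*j)/((2*a)) = (2*j)*(1/(2*a)) = j/a)
Y(n) = -99 + 18/n (Y(n) = (2/n - 11)*9 = (-11 + 2/n)*9 = -99 + 18/n)
-Y(-510) = -(-99 + 18/(-510)) = -(-99 + 18*(-1/510)) = -(-99 - 3/85) = -1*(-8418/85) = 8418/85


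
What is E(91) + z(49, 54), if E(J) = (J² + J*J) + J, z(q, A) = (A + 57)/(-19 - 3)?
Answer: 366255/22 ≈ 16648.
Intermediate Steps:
z(q, A) = -57/22 - A/22 (z(q, A) = (57 + A)/(-22) = (57 + A)*(-1/22) = -57/22 - A/22)
E(J) = J + 2*J² (E(J) = (J² + J²) + J = 2*J² + J = J + 2*J²)
E(91) + z(49, 54) = 91*(1 + 2*91) + (-57/22 - 1/22*54) = 91*(1 + 182) + (-57/22 - 27/11) = 91*183 - 111/22 = 16653 - 111/22 = 366255/22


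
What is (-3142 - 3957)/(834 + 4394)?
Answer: -7099/5228 ≈ -1.3579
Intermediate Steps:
(-3142 - 3957)/(834 + 4394) = -7099/5228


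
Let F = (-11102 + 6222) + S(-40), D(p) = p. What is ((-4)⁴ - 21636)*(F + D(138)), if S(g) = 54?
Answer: 100229440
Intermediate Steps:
F = -4826 (F = (-11102 + 6222) + 54 = -4880 + 54 = -4826)
((-4)⁴ - 21636)*(F + D(138)) = ((-4)⁴ - 21636)*(-4826 + 138) = (256 - 21636)*(-4688) = -21380*(-4688) = 100229440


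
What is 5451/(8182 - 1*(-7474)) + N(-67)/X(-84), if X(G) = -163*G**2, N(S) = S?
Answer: 783799585/2250800496 ≈ 0.34823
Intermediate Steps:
5451/(8182 - 1*(-7474)) + N(-67)/X(-84) = 5451/(8182 - 1*(-7474)) - 67/((-163*(-84)**2)) = 5451/(8182 + 7474) - 67/((-163*7056)) = 5451/15656 - 67/(-1150128) = 5451*(1/15656) - 67*(-1/1150128) = 5451/15656 + 67/1150128 = 783799585/2250800496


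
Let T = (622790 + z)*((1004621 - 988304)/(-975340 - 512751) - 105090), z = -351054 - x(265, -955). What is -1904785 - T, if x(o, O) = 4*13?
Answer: 42484060186644353/1488091 ≈ 2.8549e+10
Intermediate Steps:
x(o, O) = 52
z = -351106 (z = -351054 - 1*52 = -351054 - 52 = -351106)
T = -42486894680059788/1488091 (T = (622790 - 351106)*((1004621 - 988304)/(-975340 - 512751) - 105090) = 271684*(16317/(-1488091) - 105090) = 271684*(16317*(-1/1488091) - 105090) = 271684*(-16317/1488091 - 105090) = 271684*(-156383499507/1488091) = -42486894680059788/1488091 ≈ -2.8551e+10)
-1904785 - T = -1904785 - 1*(-42486894680059788/1488091) = -1904785 + 42486894680059788/1488091 = 42484060186644353/1488091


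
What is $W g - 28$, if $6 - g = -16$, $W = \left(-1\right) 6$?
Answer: $-160$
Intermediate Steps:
$W = -6$
$g = 22$ ($g = 6 - -16 = 6 + 16 = 22$)
$W g - 28 = \left(-6\right) 22 - 28 = -132 - 28 = -160$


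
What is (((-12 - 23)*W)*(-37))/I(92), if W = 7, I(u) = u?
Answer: 9065/92 ≈ 98.533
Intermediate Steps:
(((-12 - 23)*W)*(-37))/I(92) = (((-12 - 23)*7)*(-37))/92 = (-35*7*(-37))*(1/92) = -245*(-37)*(1/92) = 9065*(1/92) = 9065/92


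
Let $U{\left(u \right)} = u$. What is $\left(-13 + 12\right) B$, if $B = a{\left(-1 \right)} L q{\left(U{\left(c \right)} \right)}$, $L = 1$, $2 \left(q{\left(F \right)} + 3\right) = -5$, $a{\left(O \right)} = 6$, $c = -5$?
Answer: $33$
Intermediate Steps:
$q{\left(F \right)} = - \frac{11}{2}$ ($q{\left(F \right)} = -3 + \frac{1}{2} \left(-5\right) = -3 - \frac{5}{2} = - \frac{11}{2}$)
$B = -33$ ($B = 6 \cdot 1 \left(- \frac{11}{2}\right) = 6 \left(- \frac{11}{2}\right) = -33$)
$\left(-13 + 12\right) B = \left(-13 + 12\right) \left(-33\right) = \left(-1\right) \left(-33\right) = 33$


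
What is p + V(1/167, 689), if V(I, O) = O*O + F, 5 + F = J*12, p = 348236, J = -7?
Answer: 822868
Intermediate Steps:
F = -89 (F = -5 - 7*12 = -5 - 84 = -89)
V(I, O) = -89 + O² (V(I, O) = O*O - 89 = O² - 89 = -89 + O²)
p + V(1/167, 689) = 348236 + (-89 + 689²) = 348236 + (-89 + 474721) = 348236 + 474632 = 822868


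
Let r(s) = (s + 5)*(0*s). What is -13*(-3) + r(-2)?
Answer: 39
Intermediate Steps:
r(s) = 0 (r(s) = (5 + s)*0 = 0)
-13*(-3) + r(-2) = -13*(-3) + 0 = 39 + 0 = 39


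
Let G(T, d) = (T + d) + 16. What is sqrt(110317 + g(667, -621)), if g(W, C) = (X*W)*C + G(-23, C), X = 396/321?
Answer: I*sqrt(4594430307)/107 ≈ 633.48*I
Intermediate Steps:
X = 132/107 (X = 396*(1/321) = 132/107 ≈ 1.2336)
G(T, d) = 16 + T + d
g(W, C) = -7 + C + 132*C*W/107 (g(W, C) = (132*W/107)*C + (16 - 23 + C) = 132*C*W/107 + (-7 + C) = -7 + C + 132*C*W/107)
sqrt(110317 + g(667, -621)) = sqrt(110317 + (-7 - 621 + (132/107)*(-621)*667)) = sqrt(110317 + (-7 - 621 - 54675324/107)) = sqrt(110317 - 54742520/107) = sqrt(-42938601/107) = I*sqrt(4594430307)/107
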